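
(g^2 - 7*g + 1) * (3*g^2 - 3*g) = 3*g^4 - 24*g^3 + 24*g^2 - 3*g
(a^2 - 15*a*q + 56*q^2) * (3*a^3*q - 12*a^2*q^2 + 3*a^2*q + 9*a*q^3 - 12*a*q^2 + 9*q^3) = 3*a^5*q - 57*a^4*q^2 + 3*a^4*q + 357*a^3*q^3 - 57*a^3*q^2 - 807*a^2*q^4 + 357*a^2*q^3 + 504*a*q^5 - 807*a*q^4 + 504*q^5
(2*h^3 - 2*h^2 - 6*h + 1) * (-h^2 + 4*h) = -2*h^5 + 10*h^4 - 2*h^3 - 25*h^2 + 4*h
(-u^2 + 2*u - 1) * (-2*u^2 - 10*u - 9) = 2*u^4 + 6*u^3 - 9*u^2 - 8*u + 9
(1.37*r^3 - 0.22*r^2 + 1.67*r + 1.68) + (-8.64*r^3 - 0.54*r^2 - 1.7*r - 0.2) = -7.27*r^3 - 0.76*r^2 - 0.03*r + 1.48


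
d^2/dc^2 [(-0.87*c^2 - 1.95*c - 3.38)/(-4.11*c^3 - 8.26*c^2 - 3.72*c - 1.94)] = (29.392254*c^6 + 197.63757*c^5 + 1002.532572*c^4 + 1891.818708*c^3 + 1423.495776*c^2 + 273.961584*c - 36.3742159999999)/(69.426531*c^9 + 418.586238*c^8 + 1029.762144*c^7 + 1419.60475*c^6 + 1327.209192*c^5 + 917.966472*c^4 + 455.548644*c^3 + 173.801496*c^2 + 42.001776*c + 7.301384)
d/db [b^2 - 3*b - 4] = 2*b - 3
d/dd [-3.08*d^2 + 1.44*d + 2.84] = 1.44 - 6.16*d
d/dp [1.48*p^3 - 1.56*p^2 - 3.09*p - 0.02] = 4.44*p^2 - 3.12*p - 3.09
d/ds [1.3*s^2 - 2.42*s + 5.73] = 2.6*s - 2.42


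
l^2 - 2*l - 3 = (l - 3)*(l + 1)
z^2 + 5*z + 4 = (z + 1)*(z + 4)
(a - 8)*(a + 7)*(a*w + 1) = a^3*w - a^2*w + a^2 - 56*a*w - a - 56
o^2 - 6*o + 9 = (o - 3)^2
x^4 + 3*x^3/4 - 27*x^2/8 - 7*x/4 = x*(x - 7/4)*(x + 1/2)*(x + 2)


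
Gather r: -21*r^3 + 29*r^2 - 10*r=-21*r^3 + 29*r^2 - 10*r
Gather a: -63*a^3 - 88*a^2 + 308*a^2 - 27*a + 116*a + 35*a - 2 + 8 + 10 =-63*a^3 + 220*a^2 + 124*a + 16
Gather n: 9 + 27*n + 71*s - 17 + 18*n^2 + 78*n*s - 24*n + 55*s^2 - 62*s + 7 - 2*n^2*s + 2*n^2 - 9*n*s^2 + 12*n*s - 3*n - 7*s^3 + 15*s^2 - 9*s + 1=n^2*(20 - 2*s) + n*(-9*s^2 + 90*s) - 7*s^3 + 70*s^2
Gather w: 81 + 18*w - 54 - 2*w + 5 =16*w + 32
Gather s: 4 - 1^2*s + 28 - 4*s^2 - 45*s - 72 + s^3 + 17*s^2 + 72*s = s^3 + 13*s^2 + 26*s - 40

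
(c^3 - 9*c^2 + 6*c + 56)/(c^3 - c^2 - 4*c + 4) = (c^2 - 11*c + 28)/(c^2 - 3*c + 2)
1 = 1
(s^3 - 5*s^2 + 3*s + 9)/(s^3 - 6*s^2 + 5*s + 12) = (s - 3)/(s - 4)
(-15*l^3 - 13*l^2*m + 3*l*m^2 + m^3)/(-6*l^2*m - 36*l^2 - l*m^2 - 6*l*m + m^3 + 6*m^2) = (5*l^2 + 6*l*m + m^2)/(2*l*m + 12*l + m^2 + 6*m)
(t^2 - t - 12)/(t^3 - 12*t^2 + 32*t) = (t + 3)/(t*(t - 8))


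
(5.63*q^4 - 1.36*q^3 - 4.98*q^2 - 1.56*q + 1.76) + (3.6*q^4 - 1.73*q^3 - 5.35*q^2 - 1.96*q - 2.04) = 9.23*q^4 - 3.09*q^3 - 10.33*q^2 - 3.52*q - 0.28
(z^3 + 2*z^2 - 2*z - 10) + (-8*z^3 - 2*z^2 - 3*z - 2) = -7*z^3 - 5*z - 12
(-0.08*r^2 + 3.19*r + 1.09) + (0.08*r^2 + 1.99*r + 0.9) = 5.18*r + 1.99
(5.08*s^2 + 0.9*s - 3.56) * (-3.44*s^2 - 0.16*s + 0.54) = -17.4752*s^4 - 3.9088*s^3 + 14.8456*s^2 + 1.0556*s - 1.9224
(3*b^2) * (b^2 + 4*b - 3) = 3*b^4 + 12*b^3 - 9*b^2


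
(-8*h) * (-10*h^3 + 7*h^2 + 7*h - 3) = 80*h^4 - 56*h^3 - 56*h^2 + 24*h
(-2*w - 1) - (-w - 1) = -w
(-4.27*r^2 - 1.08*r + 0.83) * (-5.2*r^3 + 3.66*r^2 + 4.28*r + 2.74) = 22.204*r^5 - 10.0122*r^4 - 26.5444*r^3 - 13.2844*r^2 + 0.5932*r + 2.2742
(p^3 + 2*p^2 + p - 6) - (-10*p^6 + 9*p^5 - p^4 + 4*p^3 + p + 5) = 10*p^6 - 9*p^5 + p^4 - 3*p^3 + 2*p^2 - 11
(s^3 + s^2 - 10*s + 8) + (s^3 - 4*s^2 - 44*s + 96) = 2*s^3 - 3*s^2 - 54*s + 104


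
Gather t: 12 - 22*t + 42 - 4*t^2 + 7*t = -4*t^2 - 15*t + 54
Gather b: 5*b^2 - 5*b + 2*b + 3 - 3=5*b^2 - 3*b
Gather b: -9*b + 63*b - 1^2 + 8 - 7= 54*b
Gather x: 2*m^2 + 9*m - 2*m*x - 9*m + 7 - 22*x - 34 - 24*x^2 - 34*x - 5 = 2*m^2 - 24*x^2 + x*(-2*m - 56) - 32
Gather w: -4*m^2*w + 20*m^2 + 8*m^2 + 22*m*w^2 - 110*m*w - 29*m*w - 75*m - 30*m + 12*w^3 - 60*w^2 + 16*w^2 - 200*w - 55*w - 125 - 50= 28*m^2 - 105*m + 12*w^3 + w^2*(22*m - 44) + w*(-4*m^2 - 139*m - 255) - 175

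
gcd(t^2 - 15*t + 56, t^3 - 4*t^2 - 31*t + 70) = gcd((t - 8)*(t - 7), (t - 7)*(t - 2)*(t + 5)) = t - 7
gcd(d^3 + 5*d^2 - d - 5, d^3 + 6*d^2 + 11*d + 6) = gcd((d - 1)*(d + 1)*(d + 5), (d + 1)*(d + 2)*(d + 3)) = d + 1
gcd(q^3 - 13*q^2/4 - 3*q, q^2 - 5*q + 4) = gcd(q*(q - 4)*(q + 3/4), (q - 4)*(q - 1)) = q - 4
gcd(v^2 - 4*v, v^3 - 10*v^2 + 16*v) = v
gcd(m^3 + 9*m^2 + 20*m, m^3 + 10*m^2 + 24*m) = m^2 + 4*m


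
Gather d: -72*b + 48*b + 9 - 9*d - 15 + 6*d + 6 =-24*b - 3*d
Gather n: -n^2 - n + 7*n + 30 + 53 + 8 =-n^2 + 6*n + 91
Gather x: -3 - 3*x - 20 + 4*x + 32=x + 9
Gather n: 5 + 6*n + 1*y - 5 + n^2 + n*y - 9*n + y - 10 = n^2 + n*(y - 3) + 2*y - 10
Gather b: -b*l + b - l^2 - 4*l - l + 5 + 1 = b*(1 - l) - l^2 - 5*l + 6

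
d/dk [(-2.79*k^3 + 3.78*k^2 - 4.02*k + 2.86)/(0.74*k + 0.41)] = (-4.1292*k^3 - 0.634500000000001*k^2 + 3.0996*k - 3.7646)/(0.5476*k^2 + 0.6068*k + 0.1681)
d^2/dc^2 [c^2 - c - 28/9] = 2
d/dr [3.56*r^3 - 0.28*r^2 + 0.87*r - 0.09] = 10.68*r^2 - 0.56*r + 0.87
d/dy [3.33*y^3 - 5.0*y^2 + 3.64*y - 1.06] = 9.99*y^2 - 10.0*y + 3.64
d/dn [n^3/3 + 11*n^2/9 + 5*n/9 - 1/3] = n^2 + 22*n/9 + 5/9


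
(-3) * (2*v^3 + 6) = -6*v^3 - 18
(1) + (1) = 2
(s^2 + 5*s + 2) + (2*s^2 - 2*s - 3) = 3*s^2 + 3*s - 1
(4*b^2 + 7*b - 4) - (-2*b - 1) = 4*b^2 + 9*b - 3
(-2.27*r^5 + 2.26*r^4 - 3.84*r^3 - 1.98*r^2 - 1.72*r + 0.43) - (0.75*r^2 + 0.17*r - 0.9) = -2.27*r^5 + 2.26*r^4 - 3.84*r^3 - 2.73*r^2 - 1.89*r + 1.33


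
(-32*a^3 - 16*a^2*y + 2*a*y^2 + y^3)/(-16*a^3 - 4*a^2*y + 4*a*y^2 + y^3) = (-4*a + y)/(-2*a + y)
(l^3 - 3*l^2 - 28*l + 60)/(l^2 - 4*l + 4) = (l^2 - l - 30)/(l - 2)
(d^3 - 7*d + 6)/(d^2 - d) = d + 1 - 6/d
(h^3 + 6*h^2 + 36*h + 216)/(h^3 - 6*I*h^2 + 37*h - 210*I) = (h^2 + 6*h*(1 - I) - 36*I)/(h^2 - 12*I*h - 35)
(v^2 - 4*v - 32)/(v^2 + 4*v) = (v - 8)/v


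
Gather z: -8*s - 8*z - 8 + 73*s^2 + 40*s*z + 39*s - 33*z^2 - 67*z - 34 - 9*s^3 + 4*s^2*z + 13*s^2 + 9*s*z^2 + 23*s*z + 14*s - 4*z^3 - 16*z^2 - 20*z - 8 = -9*s^3 + 86*s^2 + 45*s - 4*z^3 + z^2*(9*s - 49) + z*(4*s^2 + 63*s - 95) - 50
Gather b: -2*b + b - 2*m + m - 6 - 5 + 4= -b - m - 7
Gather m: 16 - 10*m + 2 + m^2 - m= m^2 - 11*m + 18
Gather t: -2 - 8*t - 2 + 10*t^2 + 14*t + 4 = 10*t^2 + 6*t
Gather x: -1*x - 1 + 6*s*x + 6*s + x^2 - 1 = 6*s + x^2 + x*(6*s - 1) - 2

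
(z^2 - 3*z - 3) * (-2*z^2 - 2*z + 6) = -2*z^4 + 4*z^3 + 18*z^2 - 12*z - 18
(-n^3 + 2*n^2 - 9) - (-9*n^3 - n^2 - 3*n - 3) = 8*n^3 + 3*n^2 + 3*n - 6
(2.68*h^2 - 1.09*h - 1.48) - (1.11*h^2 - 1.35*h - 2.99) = 1.57*h^2 + 0.26*h + 1.51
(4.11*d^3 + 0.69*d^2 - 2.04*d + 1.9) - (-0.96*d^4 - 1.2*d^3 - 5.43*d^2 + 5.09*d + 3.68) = 0.96*d^4 + 5.31*d^3 + 6.12*d^2 - 7.13*d - 1.78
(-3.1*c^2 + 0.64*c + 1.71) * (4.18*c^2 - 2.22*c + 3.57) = -12.958*c^4 + 9.5572*c^3 - 5.34*c^2 - 1.5114*c + 6.1047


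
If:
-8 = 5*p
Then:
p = -8/5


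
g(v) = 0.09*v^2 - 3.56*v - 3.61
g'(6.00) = -2.48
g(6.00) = -21.73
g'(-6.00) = -4.64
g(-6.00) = 20.99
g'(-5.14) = -4.49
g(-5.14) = 17.07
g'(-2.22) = -3.96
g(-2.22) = 4.74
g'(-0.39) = -3.63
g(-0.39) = -2.21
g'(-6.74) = -4.77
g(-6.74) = 24.47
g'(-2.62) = -4.03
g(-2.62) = 6.33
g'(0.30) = -3.51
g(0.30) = -4.67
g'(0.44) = -3.48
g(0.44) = -5.16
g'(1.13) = -3.36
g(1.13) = -7.52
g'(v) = 0.18*v - 3.56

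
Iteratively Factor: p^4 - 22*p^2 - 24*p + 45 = (p + 3)*(p^3 - 3*p^2 - 13*p + 15) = (p - 5)*(p + 3)*(p^2 + 2*p - 3) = (p - 5)*(p + 3)^2*(p - 1)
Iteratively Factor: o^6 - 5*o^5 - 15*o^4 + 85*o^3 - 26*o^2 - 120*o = (o + 1)*(o^5 - 6*o^4 - 9*o^3 + 94*o^2 - 120*o) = (o - 5)*(o + 1)*(o^4 - o^3 - 14*o^2 + 24*o) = o*(o - 5)*(o + 1)*(o^3 - o^2 - 14*o + 24) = o*(o - 5)*(o - 3)*(o + 1)*(o^2 + 2*o - 8) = o*(o - 5)*(o - 3)*(o - 2)*(o + 1)*(o + 4)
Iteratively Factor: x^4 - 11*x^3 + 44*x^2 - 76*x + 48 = (x - 2)*(x^3 - 9*x^2 + 26*x - 24) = (x - 3)*(x - 2)*(x^2 - 6*x + 8) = (x - 4)*(x - 3)*(x - 2)*(x - 2)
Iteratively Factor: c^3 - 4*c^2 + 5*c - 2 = (c - 2)*(c^2 - 2*c + 1) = (c - 2)*(c - 1)*(c - 1)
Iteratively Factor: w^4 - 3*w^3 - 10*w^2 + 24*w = (w)*(w^3 - 3*w^2 - 10*w + 24) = w*(w + 3)*(w^2 - 6*w + 8) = w*(w - 4)*(w + 3)*(w - 2)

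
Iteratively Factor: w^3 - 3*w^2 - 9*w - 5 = (w + 1)*(w^2 - 4*w - 5) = (w - 5)*(w + 1)*(w + 1)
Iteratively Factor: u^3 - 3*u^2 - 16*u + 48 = (u + 4)*(u^2 - 7*u + 12) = (u - 3)*(u + 4)*(u - 4)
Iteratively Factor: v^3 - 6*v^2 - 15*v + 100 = (v + 4)*(v^2 - 10*v + 25) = (v - 5)*(v + 4)*(v - 5)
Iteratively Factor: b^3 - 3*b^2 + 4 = (b + 1)*(b^2 - 4*b + 4) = (b - 2)*(b + 1)*(b - 2)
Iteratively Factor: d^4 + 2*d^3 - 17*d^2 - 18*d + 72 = (d - 3)*(d^3 + 5*d^2 - 2*d - 24) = (d - 3)*(d + 4)*(d^2 + d - 6) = (d - 3)*(d + 3)*(d + 4)*(d - 2)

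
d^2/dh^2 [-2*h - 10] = 0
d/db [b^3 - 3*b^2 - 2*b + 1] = 3*b^2 - 6*b - 2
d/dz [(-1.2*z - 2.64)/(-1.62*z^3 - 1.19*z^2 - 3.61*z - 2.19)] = (1.944*z^3 + 1.428*z^2 + 4.332*z - (1.2*z + 2.64)*(4.86*z^2 + 2.38*z + 3.61) + 2.628)/(1.62*z^3 + 1.19*z^2 + 3.61*z + 2.19)^2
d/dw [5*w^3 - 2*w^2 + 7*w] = 15*w^2 - 4*w + 7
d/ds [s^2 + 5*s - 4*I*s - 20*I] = 2*s + 5 - 4*I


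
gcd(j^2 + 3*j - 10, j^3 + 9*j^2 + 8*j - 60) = j^2 + 3*j - 10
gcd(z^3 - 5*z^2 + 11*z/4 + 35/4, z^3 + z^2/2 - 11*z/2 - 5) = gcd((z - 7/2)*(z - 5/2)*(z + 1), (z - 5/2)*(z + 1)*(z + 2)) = z^2 - 3*z/2 - 5/2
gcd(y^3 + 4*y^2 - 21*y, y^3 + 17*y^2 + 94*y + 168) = y + 7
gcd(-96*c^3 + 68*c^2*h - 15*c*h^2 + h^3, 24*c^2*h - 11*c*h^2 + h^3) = 24*c^2 - 11*c*h + h^2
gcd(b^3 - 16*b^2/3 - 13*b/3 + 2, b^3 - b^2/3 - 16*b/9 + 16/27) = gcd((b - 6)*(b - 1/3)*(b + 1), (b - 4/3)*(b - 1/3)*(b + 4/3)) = b - 1/3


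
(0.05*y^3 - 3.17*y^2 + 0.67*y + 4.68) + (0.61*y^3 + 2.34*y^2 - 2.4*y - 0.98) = 0.66*y^3 - 0.83*y^2 - 1.73*y + 3.7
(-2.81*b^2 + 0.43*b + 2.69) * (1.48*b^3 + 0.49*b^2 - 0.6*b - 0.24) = -4.1588*b^5 - 0.7405*b^4 + 5.8779*b^3 + 1.7345*b^2 - 1.7172*b - 0.6456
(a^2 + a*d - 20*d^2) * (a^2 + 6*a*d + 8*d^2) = a^4 + 7*a^3*d - 6*a^2*d^2 - 112*a*d^3 - 160*d^4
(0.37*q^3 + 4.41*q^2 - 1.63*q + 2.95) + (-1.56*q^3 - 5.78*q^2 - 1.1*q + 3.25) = -1.19*q^3 - 1.37*q^2 - 2.73*q + 6.2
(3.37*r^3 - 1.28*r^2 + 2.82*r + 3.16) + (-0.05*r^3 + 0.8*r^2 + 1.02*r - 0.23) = 3.32*r^3 - 0.48*r^2 + 3.84*r + 2.93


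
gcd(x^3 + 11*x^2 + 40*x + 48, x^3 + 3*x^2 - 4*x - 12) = x + 3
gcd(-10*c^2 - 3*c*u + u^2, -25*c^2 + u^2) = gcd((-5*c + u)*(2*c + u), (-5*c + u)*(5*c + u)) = -5*c + u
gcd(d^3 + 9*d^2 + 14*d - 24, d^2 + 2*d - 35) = 1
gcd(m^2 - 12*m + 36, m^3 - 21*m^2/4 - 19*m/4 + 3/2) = m - 6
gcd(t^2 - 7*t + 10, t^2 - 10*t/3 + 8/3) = t - 2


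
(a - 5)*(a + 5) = a^2 - 25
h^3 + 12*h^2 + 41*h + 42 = (h + 2)*(h + 3)*(h + 7)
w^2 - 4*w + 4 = (w - 2)^2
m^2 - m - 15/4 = (m - 5/2)*(m + 3/2)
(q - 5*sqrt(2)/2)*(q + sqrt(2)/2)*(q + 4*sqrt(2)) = q^3 + 2*sqrt(2)*q^2 - 37*q/2 - 10*sqrt(2)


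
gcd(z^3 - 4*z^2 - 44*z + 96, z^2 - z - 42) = z + 6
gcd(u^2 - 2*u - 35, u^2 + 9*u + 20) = u + 5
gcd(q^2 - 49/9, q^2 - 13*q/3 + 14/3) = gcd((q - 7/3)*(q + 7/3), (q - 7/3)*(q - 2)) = q - 7/3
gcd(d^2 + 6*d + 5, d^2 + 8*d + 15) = d + 5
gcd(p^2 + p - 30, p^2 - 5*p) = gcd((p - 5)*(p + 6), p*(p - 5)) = p - 5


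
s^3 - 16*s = s*(s - 4)*(s + 4)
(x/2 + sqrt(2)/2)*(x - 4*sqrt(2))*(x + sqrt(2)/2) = x^3/2 - 5*sqrt(2)*x^2/4 - 11*x/2 - 2*sqrt(2)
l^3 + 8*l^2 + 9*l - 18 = (l - 1)*(l + 3)*(l + 6)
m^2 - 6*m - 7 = (m - 7)*(m + 1)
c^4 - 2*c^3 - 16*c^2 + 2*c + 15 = (c - 5)*(c - 1)*(c + 1)*(c + 3)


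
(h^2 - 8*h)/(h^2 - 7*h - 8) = h/(h + 1)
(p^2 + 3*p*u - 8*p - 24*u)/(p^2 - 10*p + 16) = (p + 3*u)/(p - 2)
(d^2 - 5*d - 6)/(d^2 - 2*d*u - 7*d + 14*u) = (d^2 - 5*d - 6)/(d^2 - 2*d*u - 7*d + 14*u)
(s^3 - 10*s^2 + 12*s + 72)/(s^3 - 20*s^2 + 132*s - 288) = (s + 2)/(s - 8)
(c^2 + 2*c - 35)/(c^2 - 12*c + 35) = (c + 7)/(c - 7)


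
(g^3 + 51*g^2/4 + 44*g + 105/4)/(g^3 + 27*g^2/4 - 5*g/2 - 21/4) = (g + 5)/(g - 1)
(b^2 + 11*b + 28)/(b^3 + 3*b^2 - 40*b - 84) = (b + 4)/(b^2 - 4*b - 12)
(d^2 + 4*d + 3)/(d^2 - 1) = (d + 3)/(d - 1)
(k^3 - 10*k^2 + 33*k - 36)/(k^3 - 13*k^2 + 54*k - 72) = (k - 3)/(k - 6)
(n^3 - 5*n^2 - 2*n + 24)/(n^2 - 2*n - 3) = (n^2 - 2*n - 8)/(n + 1)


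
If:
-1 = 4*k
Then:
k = -1/4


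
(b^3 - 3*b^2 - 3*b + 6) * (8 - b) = -b^4 + 11*b^3 - 21*b^2 - 30*b + 48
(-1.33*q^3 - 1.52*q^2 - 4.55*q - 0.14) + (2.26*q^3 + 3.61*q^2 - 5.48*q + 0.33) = 0.93*q^3 + 2.09*q^2 - 10.03*q + 0.19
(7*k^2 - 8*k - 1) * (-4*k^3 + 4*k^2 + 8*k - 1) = -28*k^5 + 60*k^4 + 28*k^3 - 75*k^2 + 1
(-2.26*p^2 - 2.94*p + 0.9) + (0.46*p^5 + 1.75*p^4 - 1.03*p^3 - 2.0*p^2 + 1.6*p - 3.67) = 0.46*p^5 + 1.75*p^4 - 1.03*p^3 - 4.26*p^2 - 1.34*p - 2.77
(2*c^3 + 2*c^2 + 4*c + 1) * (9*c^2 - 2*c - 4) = 18*c^5 + 14*c^4 + 24*c^3 - 7*c^2 - 18*c - 4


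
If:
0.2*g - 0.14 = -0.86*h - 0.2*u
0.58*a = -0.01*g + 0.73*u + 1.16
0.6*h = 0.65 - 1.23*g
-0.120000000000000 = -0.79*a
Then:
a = 0.15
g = 0.32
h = 0.43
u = -1.46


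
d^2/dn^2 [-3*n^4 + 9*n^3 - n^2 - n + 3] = -36*n^2 + 54*n - 2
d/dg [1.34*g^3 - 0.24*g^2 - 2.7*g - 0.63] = 4.02*g^2 - 0.48*g - 2.7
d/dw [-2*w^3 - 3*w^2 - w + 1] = -6*w^2 - 6*w - 1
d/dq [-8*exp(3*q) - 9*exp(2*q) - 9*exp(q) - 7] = (-24*exp(2*q) - 18*exp(q) - 9)*exp(q)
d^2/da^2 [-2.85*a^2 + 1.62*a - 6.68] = -5.70000000000000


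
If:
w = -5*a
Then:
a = -w/5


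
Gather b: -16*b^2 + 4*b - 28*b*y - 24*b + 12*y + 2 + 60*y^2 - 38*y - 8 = -16*b^2 + b*(-28*y - 20) + 60*y^2 - 26*y - 6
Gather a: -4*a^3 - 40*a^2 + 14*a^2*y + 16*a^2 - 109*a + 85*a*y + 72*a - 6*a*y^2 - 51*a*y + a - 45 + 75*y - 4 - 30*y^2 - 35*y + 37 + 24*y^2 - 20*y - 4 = -4*a^3 + a^2*(14*y - 24) + a*(-6*y^2 + 34*y - 36) - 6*y^2 + 20*y - 16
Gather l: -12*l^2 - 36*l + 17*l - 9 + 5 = -12*l^2 - 19*l - 4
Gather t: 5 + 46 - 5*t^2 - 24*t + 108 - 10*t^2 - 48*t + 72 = -15*t^2 - 72*t + 231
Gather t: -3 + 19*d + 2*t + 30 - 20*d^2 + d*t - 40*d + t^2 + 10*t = -20*d^2 - 21*d + t^2 + t*(d + 12) + 27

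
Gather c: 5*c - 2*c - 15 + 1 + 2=3*c - 12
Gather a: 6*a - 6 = 6*a - 6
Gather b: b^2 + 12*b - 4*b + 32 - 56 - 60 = b^2 + 8*b - 84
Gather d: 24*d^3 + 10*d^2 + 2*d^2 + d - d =24*d^3 + 12*d^2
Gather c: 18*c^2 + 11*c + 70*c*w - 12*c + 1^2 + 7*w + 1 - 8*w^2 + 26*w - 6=18*c^2 + c*(70*w - 1) - 8*w^2 + 33*w - 4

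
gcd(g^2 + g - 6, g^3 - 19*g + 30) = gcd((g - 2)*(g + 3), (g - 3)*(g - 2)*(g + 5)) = g - 2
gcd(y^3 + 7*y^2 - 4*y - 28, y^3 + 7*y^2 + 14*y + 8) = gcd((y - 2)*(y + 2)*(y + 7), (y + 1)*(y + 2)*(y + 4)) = y + 2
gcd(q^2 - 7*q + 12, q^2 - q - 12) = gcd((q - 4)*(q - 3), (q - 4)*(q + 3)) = q - 4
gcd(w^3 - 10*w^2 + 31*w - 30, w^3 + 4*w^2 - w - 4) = 1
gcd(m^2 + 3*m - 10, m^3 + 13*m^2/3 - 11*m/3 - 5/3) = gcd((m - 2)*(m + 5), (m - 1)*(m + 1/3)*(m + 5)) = m + 5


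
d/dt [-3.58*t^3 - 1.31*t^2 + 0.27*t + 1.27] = -10.74*t^2 - 2.62*t + 0.27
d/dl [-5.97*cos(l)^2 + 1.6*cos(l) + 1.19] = (11.94*cos(l) - 1.6)*sin(l)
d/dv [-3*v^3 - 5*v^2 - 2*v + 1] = -9*v^2 - 10*v - 2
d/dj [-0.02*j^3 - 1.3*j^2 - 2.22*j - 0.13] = -0.06*j^2 - 2.6*j - 2.22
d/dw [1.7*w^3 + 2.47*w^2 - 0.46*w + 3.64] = 5.1*w^2 + 4.94*w - 0.46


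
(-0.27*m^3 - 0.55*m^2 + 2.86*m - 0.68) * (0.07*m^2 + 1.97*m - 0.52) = -0.0189*m^5 - 0.5704*m^4 - 0.7429*m^3 + 5.8726*m^2 - 2.8268*m + 0.3536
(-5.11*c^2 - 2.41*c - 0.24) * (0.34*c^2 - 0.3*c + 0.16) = -1.7374*c^4 + 0.7136*c^3 - 0.1762*c^2 - 0.3136*c - 0.0384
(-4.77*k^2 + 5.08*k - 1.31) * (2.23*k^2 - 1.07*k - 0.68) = -10.6371*k^4 + 16.4323*k^3 - 5.1133*k^2 - 2.0527*k + 0.8908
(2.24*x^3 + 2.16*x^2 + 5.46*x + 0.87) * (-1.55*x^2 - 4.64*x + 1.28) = -3.472*x^5 - 13.7416*x^4 - 15.6182*x^3 - 23.9181*x^2 + 2.952*x + 1.1136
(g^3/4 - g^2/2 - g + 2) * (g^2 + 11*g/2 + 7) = g^5/4 + 7*g^4/8 - 2*g^3 - 7*g^2 + 4*g + 14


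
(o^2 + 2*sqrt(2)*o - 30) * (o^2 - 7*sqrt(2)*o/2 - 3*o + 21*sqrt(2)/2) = o^4 - 3*o^3 - 3*sqrt(2)*o^3/2 - 44*o^2 + 9*sqrt(2)*o^2/2 + 132*o + 105*sqrt(2)*o - 315*sqrt(2)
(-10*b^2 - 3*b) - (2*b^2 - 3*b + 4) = -12*b^2 - 4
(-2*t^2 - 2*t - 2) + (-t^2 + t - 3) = -3*t^2 - t - 5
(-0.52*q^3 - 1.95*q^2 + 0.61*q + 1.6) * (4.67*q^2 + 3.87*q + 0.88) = -2.4284*q^5 - 11.1189*q^4 - 5.1554*q^3 + 8.1167*q^2 + 6.7288*q + 1.408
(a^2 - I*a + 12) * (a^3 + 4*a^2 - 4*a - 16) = a^5 + 4*a^4 - I*a^4 + 8*a^3 - 4*I*a^3 + 32*a^2 + 4*I*a^2 - 48*a + 16*I*a - 192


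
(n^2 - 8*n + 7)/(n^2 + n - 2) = (n - 7)/(n + 2)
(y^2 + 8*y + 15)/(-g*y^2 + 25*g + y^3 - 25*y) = (y + 3)/(-g*y + 5*g + y^2 - 5*y)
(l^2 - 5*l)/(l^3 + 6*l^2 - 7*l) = (l - 5)/(l^2 + 6*l - 7)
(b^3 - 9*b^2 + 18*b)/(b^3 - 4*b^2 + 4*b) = (b^2 - 9*b + 18)/(b^2 - 4*b + 4)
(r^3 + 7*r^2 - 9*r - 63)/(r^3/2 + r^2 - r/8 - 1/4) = 8*(r^3 + 7*r^2 - 9*r - 63)/(4*r^3 + 8*r^2 - r - 2)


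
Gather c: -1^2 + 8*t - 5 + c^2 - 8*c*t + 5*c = c^2 + c*(5 - 8*t) + 8*t - 6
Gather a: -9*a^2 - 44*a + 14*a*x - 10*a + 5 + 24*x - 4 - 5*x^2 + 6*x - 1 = -9*a^2 + a*(14*x - 54) - 5*x^2 + 30*x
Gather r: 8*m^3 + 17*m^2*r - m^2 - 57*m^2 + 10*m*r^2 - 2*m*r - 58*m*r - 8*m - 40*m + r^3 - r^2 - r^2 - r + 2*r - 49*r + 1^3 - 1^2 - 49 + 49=8*m^3 - 58*m^2 - 48*m + r^3 + r^2*(10*m - 2) + r*(17*m^2 - 60*m - 48)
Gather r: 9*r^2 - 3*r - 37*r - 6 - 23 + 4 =9*r^2 - 40*r - 25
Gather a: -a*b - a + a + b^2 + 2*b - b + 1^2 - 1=-a*b + b^2 + b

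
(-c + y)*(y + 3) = -c*y - 3*c + y^2 + 3*y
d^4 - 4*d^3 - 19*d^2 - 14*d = d*(d - 7)*(d + 1)*(d + 2)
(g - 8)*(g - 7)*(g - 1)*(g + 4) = g^4 - 12*g^3 + 7*g^2 + 228*g - 224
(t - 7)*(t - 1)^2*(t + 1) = t^4 - 8*t^3 + 6*t^2 + 8*t - 7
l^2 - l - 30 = (l - 6)*(l + 5)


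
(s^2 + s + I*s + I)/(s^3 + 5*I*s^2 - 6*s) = (s^2 + s + I*s + I)/(s*(s^2 + 5*I*s - 6))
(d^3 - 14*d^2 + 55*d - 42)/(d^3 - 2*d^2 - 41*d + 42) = (d - 6)/(d + 6)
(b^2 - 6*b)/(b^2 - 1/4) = 4*b*(b - 6)/(4*b^2 - 1)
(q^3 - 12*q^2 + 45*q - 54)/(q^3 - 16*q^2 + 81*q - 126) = (q - 3)/(q - 7)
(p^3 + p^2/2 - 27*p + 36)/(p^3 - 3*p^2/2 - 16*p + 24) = (p + 6)/(p + 4)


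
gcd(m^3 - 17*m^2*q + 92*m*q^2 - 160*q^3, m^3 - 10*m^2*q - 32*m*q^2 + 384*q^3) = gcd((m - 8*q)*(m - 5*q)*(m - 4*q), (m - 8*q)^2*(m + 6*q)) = -m + 8*q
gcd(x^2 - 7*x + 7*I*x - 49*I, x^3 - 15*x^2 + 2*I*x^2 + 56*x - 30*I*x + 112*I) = x - 7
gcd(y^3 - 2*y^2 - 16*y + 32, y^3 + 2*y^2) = 1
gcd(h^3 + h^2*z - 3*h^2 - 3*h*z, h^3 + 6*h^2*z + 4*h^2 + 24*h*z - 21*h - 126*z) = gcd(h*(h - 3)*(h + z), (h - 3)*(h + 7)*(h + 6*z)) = h - 3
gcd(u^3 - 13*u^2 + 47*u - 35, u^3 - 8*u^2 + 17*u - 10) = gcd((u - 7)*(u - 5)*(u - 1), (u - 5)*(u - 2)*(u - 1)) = u^2 - 6*u + 5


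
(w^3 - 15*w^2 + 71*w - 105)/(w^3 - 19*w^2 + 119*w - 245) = (w - 3)/(w - 7)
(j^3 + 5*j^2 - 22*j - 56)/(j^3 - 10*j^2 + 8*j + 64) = (j + 7)/(j - 8)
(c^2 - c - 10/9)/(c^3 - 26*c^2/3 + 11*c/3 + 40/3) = (c + 2/3)/(c^2 - 7*c - 8)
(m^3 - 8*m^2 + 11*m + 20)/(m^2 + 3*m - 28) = (m^2 - 4*m - 5)/(m + 7)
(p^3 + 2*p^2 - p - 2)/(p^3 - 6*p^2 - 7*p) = (p^2 + p - 2)/(p*(p - 7))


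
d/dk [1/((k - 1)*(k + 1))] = -2*k/(k^4 - 2*k^2 + 1)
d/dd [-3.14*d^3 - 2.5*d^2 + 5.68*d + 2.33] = -9.42*d^2 - 5.0*d + 5.68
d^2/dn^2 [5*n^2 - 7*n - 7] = 10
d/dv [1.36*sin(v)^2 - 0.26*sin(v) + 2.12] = (2.72*sin(v) - 0.26)*cos(v)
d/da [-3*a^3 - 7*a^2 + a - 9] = -9*a^2 - 14*a + 1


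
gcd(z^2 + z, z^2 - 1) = z + 1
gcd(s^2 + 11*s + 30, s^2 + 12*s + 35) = s + 5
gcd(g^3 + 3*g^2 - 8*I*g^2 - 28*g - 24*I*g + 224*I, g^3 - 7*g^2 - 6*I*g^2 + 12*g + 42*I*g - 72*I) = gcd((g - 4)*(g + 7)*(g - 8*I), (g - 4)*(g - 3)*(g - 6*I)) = g - 4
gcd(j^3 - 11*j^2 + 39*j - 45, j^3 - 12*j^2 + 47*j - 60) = j^2 - 8*j + 15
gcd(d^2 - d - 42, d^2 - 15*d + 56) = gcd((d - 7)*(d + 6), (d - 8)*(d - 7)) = d - 7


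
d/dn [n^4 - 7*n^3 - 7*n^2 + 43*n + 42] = 4*n^3 - 21*n^2 - 14*n + 43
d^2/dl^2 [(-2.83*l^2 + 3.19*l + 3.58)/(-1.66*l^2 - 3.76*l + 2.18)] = (-52.908184*l^3 + 2.256936*l^2 - 203.3334*l - 152.532824)/(4.574296*l^6 + 31.083168*l^5 + 52.383624*l^4 - 28.482752*l^3 - 68.792952*l^2 + 53.607072*l - 10.360232)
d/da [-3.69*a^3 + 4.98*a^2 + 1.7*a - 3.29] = -11.07*a^2 + 9.96*a + 1.7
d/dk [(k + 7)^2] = 2*k + 14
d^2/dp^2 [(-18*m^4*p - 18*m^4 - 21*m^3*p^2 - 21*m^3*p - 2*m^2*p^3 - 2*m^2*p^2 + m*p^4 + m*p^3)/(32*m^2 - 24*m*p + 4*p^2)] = m*(-2208*m^6 + 48*m^5*p - 1640*m^5 + 1176*m^4*p^2 + 1020*m^4*p - 584*m^3*p^3 - 150*m^3*p^2 + 132*m^2*p^4 - 5*m^2*p^3 - 18*m*p^5 + p^6)/(2*(512*m^6 - 1152*m^5*p + 1056*m^4*p^2 - 504*m^3*p^3 + 132*m^2*p^4 - 18*m*p^5 + p^6))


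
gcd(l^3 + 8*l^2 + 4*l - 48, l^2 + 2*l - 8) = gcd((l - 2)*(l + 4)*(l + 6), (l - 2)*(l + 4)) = l^2 + 2*l - 8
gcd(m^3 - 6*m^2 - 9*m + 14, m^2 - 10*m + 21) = m - 7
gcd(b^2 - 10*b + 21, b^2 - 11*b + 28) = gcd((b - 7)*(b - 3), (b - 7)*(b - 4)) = b - 7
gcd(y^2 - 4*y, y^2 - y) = y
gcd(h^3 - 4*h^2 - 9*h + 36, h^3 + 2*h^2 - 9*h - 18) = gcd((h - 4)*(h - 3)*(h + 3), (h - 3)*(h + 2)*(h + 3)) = h^2 - 9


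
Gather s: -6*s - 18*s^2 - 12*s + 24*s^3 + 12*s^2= 24*s^3 - 6*s^2 - 18*s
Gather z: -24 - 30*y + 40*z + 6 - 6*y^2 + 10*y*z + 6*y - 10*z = -6*y^2 - 24*y + z*(10*y + 30) - 18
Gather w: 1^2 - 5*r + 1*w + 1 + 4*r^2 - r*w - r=4*r^2 - 6*r + w*(1 - r) + 2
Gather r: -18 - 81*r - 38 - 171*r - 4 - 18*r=-270*r - 60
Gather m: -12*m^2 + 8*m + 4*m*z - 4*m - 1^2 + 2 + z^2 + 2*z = -12*m^2 + m*(4*z + 4) + z^2 + 2*z + 1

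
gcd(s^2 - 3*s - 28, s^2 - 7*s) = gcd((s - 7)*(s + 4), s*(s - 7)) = s - 7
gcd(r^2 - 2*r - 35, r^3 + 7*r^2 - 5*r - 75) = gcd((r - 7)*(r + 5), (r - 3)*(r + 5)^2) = r + 5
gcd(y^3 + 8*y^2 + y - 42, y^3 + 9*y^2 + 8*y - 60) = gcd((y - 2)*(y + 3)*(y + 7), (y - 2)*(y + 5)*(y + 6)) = y - 2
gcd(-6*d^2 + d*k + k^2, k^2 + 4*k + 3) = 1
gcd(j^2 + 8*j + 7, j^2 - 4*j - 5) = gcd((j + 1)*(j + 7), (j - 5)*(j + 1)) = j + 1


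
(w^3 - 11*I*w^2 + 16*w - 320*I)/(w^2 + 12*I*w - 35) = (w^2 - 16*I*w - 64)/(w + 7*I)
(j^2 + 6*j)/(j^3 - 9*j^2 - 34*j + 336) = j/(j^2 - 15*j + 56)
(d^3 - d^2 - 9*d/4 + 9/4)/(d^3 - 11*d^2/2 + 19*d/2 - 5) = (4*d^2 - 9)/(2*(2*d^2 - 9*d + 10))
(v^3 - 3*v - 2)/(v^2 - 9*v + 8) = (v^3 - 3*v - 2)/(v^2 - 9*v + 8)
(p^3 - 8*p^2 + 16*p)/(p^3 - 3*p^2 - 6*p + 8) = p*(p - 4)/(p^2 + p - 2)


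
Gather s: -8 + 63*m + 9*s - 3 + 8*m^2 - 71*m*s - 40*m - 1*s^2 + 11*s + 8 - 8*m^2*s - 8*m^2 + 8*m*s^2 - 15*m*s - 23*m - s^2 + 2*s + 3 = s^2*(8*m - 2) + s*(-8*m^2 - 86*m + 22)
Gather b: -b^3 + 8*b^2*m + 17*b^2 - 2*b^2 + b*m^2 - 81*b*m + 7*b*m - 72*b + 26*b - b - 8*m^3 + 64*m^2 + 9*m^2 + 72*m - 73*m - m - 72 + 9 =-b^3 + b^2*(8*m + 15) + b*(m^2 - 74*m - 47) - 8*m^3 + 73*m^2 - 2*m - 63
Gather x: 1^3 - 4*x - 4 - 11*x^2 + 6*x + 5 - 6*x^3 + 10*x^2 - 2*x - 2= -6*x^3 - x^2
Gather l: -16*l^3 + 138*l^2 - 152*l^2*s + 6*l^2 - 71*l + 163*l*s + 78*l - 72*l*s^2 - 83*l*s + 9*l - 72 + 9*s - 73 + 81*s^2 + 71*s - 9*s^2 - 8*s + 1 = -16*l^3 + l^2*(144 - 152*s) + l*(-72*s^2 + 80*s + 16) + 72*s^2 + 72*s - 144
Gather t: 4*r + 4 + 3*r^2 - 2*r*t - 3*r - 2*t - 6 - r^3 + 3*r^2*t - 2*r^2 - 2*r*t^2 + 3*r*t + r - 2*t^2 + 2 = -r^3 + r^2 + 2*r + t^2*(-2*r - 2) + t*(3*r^2 + r - 2)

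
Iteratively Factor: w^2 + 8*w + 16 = (w + 4)*(w + 4)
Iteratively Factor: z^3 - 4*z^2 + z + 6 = (z - 3)*(z^2 - z - 2) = (z - 3)*(z + 1)*(z - 2)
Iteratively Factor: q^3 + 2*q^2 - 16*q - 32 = (q + 2)*(q^2 - 16) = (q - 4)*(q + 2)*(q + 4)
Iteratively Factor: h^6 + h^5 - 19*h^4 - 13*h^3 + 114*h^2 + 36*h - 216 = (h - 2)*(h^5 + 3*h^4 - 13*h^3 - 39*h^2 + 36*h + 108) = (h - 2)^2*(h^4 + 5*h^3 - 3*h^2 - 45*h - 54) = (h - 2)^2*(h + 3)*(h^3 + 2*h^2 - 9*h - 18) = (h - 2)^2*(h + 3)^2*(h^2 - h - 6) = (h - 2)^2*(h + 2)*(h + 3)^2*(h - 3)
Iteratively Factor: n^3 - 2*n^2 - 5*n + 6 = (n + 2)*(n^2 - 4*n + 3) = (n - 1)*(n + 2)*(n - 3)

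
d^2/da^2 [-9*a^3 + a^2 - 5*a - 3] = 2 - 54*a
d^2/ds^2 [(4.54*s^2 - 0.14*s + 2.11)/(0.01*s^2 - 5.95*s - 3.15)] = (-4.33680868994202e-19*s^4 + 0.540232*s^3 + 0.85932600000001*s^2 - 0.779730000000038*s + 244.87568)/(1.0e-6*s^6 - 0.001785*s^5 + 1.06113*s^4 - 209.520325*s^3 - 334.25595*s^2 - 177.116625*s - 31.255875)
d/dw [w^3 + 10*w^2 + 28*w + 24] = 3*w^2 + 20*w + 28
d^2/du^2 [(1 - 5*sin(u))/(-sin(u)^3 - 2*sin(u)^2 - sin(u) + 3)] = (-20*sin(u)^7 - 21*sin(u)^6 + 52*sin(u)^5 - 119*sin(u)^4 - 149*sin(u)^3 + 160*sin(u)^2 + 108*sin(u) + 16)/(sin(u)^3 + 2*sin(u)^2 + sin(u) - 3)^3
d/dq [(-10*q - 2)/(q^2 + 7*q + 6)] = 2*(5*q^2 + 2*q - 23)/(q^4 + 14*q^3 + 61*q^2 + 84*q + 36)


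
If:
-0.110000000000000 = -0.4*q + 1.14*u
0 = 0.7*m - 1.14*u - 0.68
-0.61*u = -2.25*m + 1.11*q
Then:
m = 29.01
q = 49.35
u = 17.22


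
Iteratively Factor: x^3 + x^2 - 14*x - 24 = (x + 2)*(x^2 - x - 12) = (x - 4)*(x + 2)*(x + 3)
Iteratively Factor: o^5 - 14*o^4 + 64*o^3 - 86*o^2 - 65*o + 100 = (o - 5)*(o^4 - 9*o^3 + 19*o^2 + 9*o - 20) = (o - 5)*(o - 4)*(o^3 - 5*o^2 - o + 5) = (o - 5)*(o - 4)*(o + 1)*(o^2 - 6*o + 5) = (o - 5)*(o - 4)*(o - 1)*(o + 1)*(o - 5)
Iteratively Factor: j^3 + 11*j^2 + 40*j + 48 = (j + 4)*(j^2 + 7*j + 12) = (j + 4)^2*(j + 3)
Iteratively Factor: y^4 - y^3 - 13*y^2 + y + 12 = (y + 3)*(y^3 - 4*y^2 - y + 4) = (y - 4)*(y + 3)*(y^2 - 1) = (y - 4)*(y - 1)*(y + 3)*(y + 1)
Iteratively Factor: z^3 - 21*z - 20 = (z - 5)*(z^2 + 5*z + 4) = (z - 5)*(z + 1)*(z + 4)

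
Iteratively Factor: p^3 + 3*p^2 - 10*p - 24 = (p + 2)*(p^2 + p - 12) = (p - 3)*(p + 2)*(p + 4)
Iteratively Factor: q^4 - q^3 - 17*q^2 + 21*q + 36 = (q - 3)*(q^3 + 2*q^2 - 11*q - 12) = (q - 3)*(q + 1)*(q^2 + q - 12) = (q - 3)*(q + 1)*(q + 4)*(q - 3)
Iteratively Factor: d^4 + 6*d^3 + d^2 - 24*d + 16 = (d + 4)*(d^3 + 2*d^2 - 7*d + 4) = (d + 4)^2*(d^2 - 2*d + 1) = (d - 1)*(d + 4)^2*(d - 1)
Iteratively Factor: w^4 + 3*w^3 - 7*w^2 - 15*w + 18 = (w + 3)*(w^3 - 7*w + 6) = (w - 1)*(w + 3)*(w^2 + w - 6) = (w - 1)*(w + 3)^2*(w - 2)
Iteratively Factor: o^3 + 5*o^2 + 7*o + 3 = (o + 1)*(o^2 + 4*o + 3) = (o + 1)*(o + 3)*(o + 1)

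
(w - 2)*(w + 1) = w^2 - w - 2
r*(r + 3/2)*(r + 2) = r^3 + 7*r^2/2 + 3*r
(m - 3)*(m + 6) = m^2 + 3*m - 18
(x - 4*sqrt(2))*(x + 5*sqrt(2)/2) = x^2 - 3*sqrt(2)*x/2 - 20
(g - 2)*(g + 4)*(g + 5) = g^3 + 7*g^2 + 2*g - 40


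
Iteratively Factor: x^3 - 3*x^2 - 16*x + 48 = (x - 3)*(x^2 - 16) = (x - 4)*(x - 3)*(x + 4)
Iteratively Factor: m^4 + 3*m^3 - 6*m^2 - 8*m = (m + 4)*(m^3 - m^2 - 2*m) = m*(m + 4)*(m^2 - m - 2) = m*(m - 2)*(m + 4)*(m + 1)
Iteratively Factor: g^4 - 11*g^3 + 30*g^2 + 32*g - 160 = (g - 4)*(g^3 - 7*g^2 + 2*g + 40) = (g - 4)*(g + 2)*(g^2 - 9*g + 20) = (g - 5)*(g - 4)*(g + 2)*(g - 4)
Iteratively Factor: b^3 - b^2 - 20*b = (b + 4)*(b^2 - 5*b) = (b - 5)*(b + 4)*(b)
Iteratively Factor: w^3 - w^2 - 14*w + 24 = (w - 3)*(w^2 + 2*w - 8) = (w - 3)*(w + 4)*(w - 2)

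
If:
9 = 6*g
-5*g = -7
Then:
No Solution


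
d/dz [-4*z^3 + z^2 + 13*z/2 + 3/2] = -12*z^2 + 2*z + 13/2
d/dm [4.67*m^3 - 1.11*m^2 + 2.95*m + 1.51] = 14.01*m^2 - 2.22*m + 2.95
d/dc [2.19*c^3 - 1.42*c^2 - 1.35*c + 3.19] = 6.57*c^2 - 2.84*c - 1.35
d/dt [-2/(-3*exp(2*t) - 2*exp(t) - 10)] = (-12*exp(t) - 4)*exp(t)/(3*exp(2*t) + 2*exp(t) + 10)^2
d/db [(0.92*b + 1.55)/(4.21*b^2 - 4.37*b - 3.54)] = (-3.8732*b^2 - 13.051*b + 3.5167)/(17.7241*b^4 - 36.7954*b^3 - 10.7099*b^2 + 30.9396*b + 12.5316)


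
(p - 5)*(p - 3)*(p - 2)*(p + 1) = p^4 - 9*p^3 + 21*p^2 + p - 30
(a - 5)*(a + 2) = a^2 - 3*a - 10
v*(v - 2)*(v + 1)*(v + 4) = v^4 + 3*v^3 - 6*v^2 - 8*v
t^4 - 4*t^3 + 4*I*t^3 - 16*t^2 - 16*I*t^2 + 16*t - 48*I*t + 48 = (t - 6)*(t + 2)*(t + 2*I)^2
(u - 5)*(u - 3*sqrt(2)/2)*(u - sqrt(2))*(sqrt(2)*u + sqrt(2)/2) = sqrt(2)*u^4 - 9*sqrt(2)*u^3/2 - 5*u^3 + sqrt(2)*u^2/2 + 45*u^2/2 - 27*sqrt(2)*u/2 + 25*u/2 - 15*sqrt(2)/2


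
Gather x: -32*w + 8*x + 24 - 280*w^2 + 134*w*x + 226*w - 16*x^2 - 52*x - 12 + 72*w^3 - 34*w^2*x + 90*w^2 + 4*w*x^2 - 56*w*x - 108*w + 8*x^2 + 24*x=72*w^3 - 190*w^2 + 86*w + x^2*(4*w - 8) + x*(-34*w^2 + 78*w - 20) + 12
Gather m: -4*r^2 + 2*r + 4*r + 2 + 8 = -4*r^2 + 6*r + 10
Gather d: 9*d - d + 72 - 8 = 8*d + 64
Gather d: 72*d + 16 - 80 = 72*d - 64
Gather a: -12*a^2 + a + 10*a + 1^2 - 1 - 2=-12*a^2 + 11*a - 2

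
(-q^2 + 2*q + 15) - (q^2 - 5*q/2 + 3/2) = -2*q^2 + 9*q/2 + 27/2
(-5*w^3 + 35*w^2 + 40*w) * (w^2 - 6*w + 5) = -5*w^5 + 65*w^4 - 195*w^3 - 65*w^2 + 200*w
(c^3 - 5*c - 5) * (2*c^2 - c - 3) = 2*c^5 - c^4 - 13*c^3 - 5*c^2 + 20*c + 15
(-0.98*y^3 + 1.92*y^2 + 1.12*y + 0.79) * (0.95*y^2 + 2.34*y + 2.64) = -0.931*y^5 - 0.4692*y^4 + 2.9696*y^3 + 8.4401*y^2 + 4.8054*y + 2.0856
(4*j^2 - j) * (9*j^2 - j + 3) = 36*j^4 - 13*j^3 + 13*j^2 - 3*j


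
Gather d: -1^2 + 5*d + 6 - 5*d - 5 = 0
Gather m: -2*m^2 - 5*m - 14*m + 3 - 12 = -2*m^2 - 19*m - 9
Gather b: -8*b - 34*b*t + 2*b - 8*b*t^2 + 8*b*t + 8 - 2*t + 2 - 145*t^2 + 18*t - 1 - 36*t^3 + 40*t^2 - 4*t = b*(-8*t^2 - 26*t - 6) - 36*t^3 - 105*t^2 + 12*t + 9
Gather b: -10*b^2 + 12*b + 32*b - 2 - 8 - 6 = -10*b^2 + 44*b - 16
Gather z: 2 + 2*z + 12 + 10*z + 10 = 12*z + 24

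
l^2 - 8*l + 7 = (l - 7)*(l - 1)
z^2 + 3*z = z*(z + 3)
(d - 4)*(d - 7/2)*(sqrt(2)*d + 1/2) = sqrt(2)*d^3 - 15*sqrt(2)*d^2/2 + d^2/2 - 15*d/4 + 14*sqrt(2)*d + 7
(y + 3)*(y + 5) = y^2 + 8*y + 15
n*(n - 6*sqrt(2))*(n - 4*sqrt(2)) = n^3 - 10*sqrt(2)*n^2 + 48*n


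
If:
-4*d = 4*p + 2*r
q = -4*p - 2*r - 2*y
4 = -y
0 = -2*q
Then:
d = -2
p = 2 - r/2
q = 0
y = -4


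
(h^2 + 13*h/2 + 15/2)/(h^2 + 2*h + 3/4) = 2*(h + 5)/(2*h + 1)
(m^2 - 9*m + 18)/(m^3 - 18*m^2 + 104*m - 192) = (m - 3)/(m^2 - 12*m + 32)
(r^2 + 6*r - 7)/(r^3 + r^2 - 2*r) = (r + 7)/(r*(r + 2))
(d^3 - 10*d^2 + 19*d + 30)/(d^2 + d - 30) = (d^2 - 5*d - 6)/(d + 6)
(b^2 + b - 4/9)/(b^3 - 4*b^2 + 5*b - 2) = (b^2 + b - 4/9)/(b^3 - 4*b^2 + 5*b - 2)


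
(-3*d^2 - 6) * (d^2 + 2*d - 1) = -3*d^4 - 6*d^3 - 3*d^2 - 12*d + 6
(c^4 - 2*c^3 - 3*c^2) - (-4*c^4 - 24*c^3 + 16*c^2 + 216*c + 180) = 5*c^4 + 22*c^3 - 19*c^2 - 216*c - 180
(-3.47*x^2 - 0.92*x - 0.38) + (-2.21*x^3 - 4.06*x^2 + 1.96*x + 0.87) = -2.21*x^3 - 7.53*x^2 + 1.04*x + 0.49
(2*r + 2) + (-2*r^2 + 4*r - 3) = -2*r^2 + 6*r - 1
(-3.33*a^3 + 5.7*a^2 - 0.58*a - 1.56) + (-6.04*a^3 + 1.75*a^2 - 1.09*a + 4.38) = -9.37*a^3 + 7.45*a^2 - 1.67*a + 2.82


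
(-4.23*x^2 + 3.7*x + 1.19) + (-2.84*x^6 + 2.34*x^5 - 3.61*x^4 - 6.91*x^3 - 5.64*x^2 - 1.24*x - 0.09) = -2.84*x^6 + 2.34*x^5 - 3.61*x^4 - 6.91*x^3 - 9.87*x^2 + 2.46*x + 1.1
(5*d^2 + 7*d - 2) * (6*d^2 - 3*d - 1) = 30*d^4 + 27*d^3 - 38*d^2 - d + 2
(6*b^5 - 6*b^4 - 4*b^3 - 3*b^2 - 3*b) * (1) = 6*b^5 - 6*b^4 - 4*b^3 - 3*b^2 - 3*b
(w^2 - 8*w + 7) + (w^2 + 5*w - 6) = 2*w^2 - 3*w + 1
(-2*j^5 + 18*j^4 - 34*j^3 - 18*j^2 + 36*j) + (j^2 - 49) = -2*j^5 + 18*j^4 - 34*j^3 - 17*j^2 + 36*j - 49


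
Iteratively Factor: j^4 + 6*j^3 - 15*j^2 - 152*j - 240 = (j + 3)*(j^3 + 3*j^2 - 24*j - 80) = (j + 3)*(j + 4)*(j^2 - j - 20) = (j - 5)*(j + 3)*(j + 4)*(j + 4)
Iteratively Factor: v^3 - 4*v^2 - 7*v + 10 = (v - 1)*(v^2 - 3*v - 10) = (v - 1)*(v + 2)*(v - 5)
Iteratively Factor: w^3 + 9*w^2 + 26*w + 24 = (w + 4)*(w^2 + 5*w + 6) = (w + 3)*(w + 4)*(w + 2)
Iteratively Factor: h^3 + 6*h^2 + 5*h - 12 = (h - 1)*(h^2 + 7*h + 12) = (h - 1)*(h + 4)*(h + 3)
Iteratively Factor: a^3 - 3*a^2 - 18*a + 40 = (a - 2)*(a^2 - a - 20) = (a - 5)*(a - 2)*(a + 4)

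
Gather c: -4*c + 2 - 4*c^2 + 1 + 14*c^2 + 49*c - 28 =10*c^2 + 45*c - 25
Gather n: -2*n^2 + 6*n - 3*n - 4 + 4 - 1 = -2*n^2 + 3*n - 1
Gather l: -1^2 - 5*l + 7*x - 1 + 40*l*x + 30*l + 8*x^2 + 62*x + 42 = l*(40*x + 25) + 8*x^2 + 69*x + 40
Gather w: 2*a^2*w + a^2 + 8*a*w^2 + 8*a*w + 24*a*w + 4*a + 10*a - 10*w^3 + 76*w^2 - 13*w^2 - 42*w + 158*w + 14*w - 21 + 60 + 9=a^2 + 14*a - 10*w^3 + w^2*(8*a + 63) + w*(2*a^2 + 32*a + 130) + 48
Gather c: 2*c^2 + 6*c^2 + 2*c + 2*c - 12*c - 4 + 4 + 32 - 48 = 8*c^2 - 8*c - 16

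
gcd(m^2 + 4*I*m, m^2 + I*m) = m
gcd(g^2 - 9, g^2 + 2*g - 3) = g + 3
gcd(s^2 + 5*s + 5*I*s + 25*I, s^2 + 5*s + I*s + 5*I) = s + 5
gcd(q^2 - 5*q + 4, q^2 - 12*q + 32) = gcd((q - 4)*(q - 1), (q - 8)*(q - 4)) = q - 4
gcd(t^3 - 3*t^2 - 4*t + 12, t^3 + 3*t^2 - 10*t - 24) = t^2 - t - 6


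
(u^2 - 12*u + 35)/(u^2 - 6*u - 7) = (u - 5)/(u + 1)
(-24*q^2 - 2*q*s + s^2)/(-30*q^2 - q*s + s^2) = (4*q + s)/(5*q + s)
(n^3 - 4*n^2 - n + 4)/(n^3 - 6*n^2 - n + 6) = (n - 4)/(n - 6)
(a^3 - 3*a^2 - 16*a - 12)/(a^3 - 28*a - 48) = (a + 1)/(a + 4)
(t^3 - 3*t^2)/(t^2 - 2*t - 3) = t^2/(t + 1)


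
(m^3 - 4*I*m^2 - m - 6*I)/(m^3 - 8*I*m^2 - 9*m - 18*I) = (m - 2*I)/(m - 6*I)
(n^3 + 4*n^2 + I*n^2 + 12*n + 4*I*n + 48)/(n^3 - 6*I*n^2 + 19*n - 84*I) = (n + 4)/(n - 7*I)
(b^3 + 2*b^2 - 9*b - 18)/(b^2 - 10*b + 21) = (b^2 + 5*b + 6)/(b - 7)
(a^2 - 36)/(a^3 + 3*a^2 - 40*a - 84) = (a + 6)/(a^2 + 9*a + 14)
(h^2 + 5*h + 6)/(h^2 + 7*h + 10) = (h + 3)/(h + 5)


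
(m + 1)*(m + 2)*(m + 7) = m^3 + 10*m^2 + 23*m + 14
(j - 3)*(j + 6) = j^2 + 3*j - 18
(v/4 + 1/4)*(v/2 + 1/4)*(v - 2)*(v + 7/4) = v^4/8 + 5*v^3/32 - 27*v^2/64 - 43*v/64 - 7/32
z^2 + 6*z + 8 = (z + 2)*(z + 4)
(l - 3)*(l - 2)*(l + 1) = l^3 - 4*l^2 + l + 6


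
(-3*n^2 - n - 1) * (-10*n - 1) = 30*n^3 + 13*n^2 + 11*n + 1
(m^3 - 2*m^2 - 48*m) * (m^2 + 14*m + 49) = m^5 + 12*m^4 - 27*m^3 - 770*m^2 - 2352*m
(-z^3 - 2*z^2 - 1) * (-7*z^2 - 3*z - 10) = 7*z^5 + 17*z^4 + 16*z^3 + 27*z^2 + 3*z + 10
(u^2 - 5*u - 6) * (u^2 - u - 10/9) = u^4 - 6*u^3 - 19*u^2/9 + 104*u/9 + 20/3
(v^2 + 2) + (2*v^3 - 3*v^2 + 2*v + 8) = 2*v^3 - 2*v^2 + 2*v + 10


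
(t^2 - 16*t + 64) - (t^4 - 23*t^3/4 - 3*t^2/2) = -t^4 + 23*t^3/4 + 5*t^2/2 - 16*t + 64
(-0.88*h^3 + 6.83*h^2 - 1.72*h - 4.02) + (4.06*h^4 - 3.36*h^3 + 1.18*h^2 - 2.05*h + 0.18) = 4.06*h^4 - 4.24*h^3 + 8.01*h^2 - 3.77*h - 3.84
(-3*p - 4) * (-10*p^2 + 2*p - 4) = 30*p^3 + 34*p^2 + 4*p + 16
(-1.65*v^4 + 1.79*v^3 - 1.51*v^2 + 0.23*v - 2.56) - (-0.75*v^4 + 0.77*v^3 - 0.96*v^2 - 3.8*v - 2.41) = -0.9*v^4 + 1.02*v^3 - 0.55*v^2 + 4.03*v - 0.15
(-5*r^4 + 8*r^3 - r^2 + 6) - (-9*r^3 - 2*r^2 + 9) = -5*r^4 + 17*r^3 + r^2 - 3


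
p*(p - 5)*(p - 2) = p^3 - 7*p^2 + 10*p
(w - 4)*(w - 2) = w^2 - 6*w + 8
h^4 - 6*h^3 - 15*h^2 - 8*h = h*(h - 8)*(h + 1)^2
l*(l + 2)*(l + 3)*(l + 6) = l^4 + 11*l^3 + 36*l^2 + 36*l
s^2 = s^2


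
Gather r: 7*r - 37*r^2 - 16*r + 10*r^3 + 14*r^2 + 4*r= 10*r^3 - 23*r^2 - 5*r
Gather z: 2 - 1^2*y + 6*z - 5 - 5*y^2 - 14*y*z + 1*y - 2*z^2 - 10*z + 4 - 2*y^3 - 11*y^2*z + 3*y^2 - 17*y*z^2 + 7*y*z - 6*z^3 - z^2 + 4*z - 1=-2*y^3 - 2*y^2 - 6*z^3 + z^2*(-17*y - 3) + z*(-11*y^2 - 7*y)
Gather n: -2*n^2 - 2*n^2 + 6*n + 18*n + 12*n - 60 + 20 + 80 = -4*n^2 + 36*n + 40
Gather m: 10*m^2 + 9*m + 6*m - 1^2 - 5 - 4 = 10*m^2 + 15*m - 10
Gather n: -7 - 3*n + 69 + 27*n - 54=24*n + 8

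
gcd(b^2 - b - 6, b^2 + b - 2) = b + 2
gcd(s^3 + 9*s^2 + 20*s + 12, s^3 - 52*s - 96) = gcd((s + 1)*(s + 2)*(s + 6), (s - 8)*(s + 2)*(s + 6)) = s^2 + 8*s + 12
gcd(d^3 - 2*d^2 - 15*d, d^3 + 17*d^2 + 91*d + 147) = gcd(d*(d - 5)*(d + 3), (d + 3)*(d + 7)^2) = d + 3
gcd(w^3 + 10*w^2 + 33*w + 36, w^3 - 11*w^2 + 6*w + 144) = w + 3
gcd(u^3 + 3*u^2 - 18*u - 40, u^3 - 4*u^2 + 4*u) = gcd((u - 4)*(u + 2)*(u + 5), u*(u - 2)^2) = 1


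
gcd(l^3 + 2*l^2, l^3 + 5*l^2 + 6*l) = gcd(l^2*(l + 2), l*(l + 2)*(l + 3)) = l^2 + 2*l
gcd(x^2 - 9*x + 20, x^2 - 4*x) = x - 4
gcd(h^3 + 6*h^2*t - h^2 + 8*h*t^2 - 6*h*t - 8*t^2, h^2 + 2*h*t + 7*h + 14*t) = h + 2*t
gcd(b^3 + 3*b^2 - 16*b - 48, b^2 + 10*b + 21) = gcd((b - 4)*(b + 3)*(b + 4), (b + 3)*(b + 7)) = b + 3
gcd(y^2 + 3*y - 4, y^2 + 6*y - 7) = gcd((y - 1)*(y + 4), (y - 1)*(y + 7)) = y - 1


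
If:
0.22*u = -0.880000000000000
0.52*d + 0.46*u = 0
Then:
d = 3.54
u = -4.00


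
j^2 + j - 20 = (j - 4)*(j + 5)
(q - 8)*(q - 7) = q^2 - 15*q + 56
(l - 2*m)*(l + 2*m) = l^2 - 4*m^2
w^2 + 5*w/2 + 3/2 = (w + 1)*(w + 3/2)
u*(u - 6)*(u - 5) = u^3 - 11*u^2 + 30*u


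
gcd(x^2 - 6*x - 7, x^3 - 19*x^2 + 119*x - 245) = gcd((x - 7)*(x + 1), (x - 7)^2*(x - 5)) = x - 7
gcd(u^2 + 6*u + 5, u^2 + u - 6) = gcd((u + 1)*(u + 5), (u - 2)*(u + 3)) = 1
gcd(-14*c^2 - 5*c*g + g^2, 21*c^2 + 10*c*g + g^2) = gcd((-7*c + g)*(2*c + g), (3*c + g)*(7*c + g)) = 1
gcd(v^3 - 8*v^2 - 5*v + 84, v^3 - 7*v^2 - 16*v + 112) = v^2 - 11*v + 28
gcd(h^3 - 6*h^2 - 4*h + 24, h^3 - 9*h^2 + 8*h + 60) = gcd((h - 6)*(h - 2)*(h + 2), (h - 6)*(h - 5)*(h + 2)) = h^2 - 4*h - 12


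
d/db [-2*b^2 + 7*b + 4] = 7 - 4*b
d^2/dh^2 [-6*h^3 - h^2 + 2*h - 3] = -36*h - 2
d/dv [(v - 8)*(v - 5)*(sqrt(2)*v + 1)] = 3*sqrt(2)*v^2 - 26*sqrt(2)*v + 2*v - 13 + 40*sqrt(2)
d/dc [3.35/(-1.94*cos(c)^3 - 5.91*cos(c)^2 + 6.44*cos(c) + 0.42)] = (-19.497*cos(c)^2 - 39.597*cos(c) + 21.574)*sin(c)/(1.94*cos(c)^3 + 5.91*cos(c)^2 - 6.44*cos(c) - 0.42)^2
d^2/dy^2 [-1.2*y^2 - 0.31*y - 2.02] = -2.40000000000000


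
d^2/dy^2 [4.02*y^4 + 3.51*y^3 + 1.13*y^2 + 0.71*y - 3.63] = 48.24*y^2 + 21.06*y + 2.26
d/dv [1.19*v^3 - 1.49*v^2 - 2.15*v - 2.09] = 3.57*v^2 - 2.98*v - 2.15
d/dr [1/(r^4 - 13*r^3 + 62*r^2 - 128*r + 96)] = (-4*r^3 + 39*r^2 - 124*r + 128)/(r^4 - 13*r^3 + 62*r^2 - 128*r + 96)^2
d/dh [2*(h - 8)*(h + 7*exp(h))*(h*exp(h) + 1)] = 2*(h - 8)*(h + 1)*(h + 7*exp(h))*exp(h) + 2*(h - 8)*(h*exp(h) + 1)*(7*exp(h) + 1) + 2*(h + 7*exp(h))*(h*exp(h) + 1)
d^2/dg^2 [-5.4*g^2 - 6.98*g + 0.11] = -10.8000000000000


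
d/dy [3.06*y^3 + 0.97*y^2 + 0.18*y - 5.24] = 9.18*y^2 + 1.94*y + 0.18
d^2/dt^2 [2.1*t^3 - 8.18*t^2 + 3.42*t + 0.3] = 12.6*t - 16.36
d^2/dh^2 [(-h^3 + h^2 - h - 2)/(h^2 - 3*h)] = 2*(-7*h^3 - 6*h^2 + 18*h - 18)/(h^3*(h^3 - 9*h^2 + 27*h - 27))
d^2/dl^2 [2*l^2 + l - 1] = 4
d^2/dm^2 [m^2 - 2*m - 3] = 2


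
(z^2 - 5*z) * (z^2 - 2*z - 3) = z^4 - 7*z^3 + 7*z^2 + 15*z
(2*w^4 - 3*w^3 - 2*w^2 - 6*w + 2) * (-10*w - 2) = -20*w^5 + 26*w^4 + 26*w^3 + 64*w^2 - 8*w - 4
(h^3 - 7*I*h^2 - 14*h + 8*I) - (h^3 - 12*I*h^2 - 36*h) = 5*I*h^2 + 22*h + 8*I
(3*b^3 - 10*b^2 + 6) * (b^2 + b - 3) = 3*b^5 - 7*b^4 - 19*b^3 + 36*b^2 + 6*b - 18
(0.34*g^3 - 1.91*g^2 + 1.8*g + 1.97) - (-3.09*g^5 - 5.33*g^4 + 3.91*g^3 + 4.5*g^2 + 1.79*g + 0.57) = 3.09*g^5 + 5.33*g^4 - 3.57*g^3 - 6.41*g^2 + 0.01*g + 1.4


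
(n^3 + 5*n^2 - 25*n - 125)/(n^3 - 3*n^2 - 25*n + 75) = (n + 5)/(n - 3)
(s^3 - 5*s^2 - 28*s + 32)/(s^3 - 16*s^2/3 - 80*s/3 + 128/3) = 3*(s - 1)/(3*s - 4)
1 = 1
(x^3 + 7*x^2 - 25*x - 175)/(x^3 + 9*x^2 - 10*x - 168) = (x^2 - 25)/(x^2 + 2*x - 24)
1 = 1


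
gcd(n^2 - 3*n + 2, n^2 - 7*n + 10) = n - 2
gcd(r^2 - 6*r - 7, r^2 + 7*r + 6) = r + 1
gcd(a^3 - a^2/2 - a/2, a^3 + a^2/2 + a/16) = a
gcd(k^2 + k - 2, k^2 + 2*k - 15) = 1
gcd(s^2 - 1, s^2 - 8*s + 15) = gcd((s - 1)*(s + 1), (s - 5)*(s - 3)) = 1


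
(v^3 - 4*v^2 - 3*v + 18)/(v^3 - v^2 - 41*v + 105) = (v^2 - v - 6)/(v^2 + 2*v - 35)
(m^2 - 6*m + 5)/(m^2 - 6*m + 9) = (m^2 - 6*m + 5)/(m^2 - 6*m + 9)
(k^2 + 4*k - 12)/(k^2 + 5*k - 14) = (k + 6)/(k + 7)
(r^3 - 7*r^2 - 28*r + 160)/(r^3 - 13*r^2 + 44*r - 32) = (r + 5)/(r - 1)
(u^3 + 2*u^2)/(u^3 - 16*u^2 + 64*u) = u*(u + 2)/(u^2 - 16*u + 64)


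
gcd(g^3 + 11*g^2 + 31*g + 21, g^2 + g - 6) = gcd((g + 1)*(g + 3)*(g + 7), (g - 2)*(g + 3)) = g + 3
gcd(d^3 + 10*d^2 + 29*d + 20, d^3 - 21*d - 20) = d^2 + 5*d + 4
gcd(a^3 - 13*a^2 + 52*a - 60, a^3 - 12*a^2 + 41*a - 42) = a - 2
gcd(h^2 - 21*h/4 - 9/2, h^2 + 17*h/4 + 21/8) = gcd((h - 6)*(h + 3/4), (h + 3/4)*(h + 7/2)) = h + 3/4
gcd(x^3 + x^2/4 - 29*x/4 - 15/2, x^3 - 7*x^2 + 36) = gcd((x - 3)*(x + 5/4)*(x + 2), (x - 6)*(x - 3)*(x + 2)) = x^2 - x - 6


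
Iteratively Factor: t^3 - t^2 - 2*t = (t)*(t^2 - t - 2) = t*(t + 1)*(t - 2)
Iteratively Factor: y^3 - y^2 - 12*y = (y + 3)*(y^2 - 4*y) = y*(y + 3)*(y - 4)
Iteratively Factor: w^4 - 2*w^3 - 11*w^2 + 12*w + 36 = (w - 3)*(w^3 + w^2 - 8*w - 12) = (w - 3)*(w + 2)*(w^2 - w - 6) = (w - 3)*(w + 2)^2*(w - 3)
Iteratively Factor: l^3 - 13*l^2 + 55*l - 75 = (l - 5)*(l^2 - 8*l + 15) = (l - 5)^2*(l - 3)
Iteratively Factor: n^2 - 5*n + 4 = (n - 1)*(n - 4)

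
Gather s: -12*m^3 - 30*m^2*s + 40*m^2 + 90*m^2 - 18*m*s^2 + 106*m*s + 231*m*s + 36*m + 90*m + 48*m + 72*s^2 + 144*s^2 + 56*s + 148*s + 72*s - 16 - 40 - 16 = -12*m^3 + 130*m^2 + 174*m + s^2*(216 - 18*m) + s*(-30*m^2 + 337*m + 276) - 72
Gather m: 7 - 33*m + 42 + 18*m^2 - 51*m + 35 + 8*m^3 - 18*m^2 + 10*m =8*m^3 - 74*m + 84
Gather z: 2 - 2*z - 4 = -2*z - 2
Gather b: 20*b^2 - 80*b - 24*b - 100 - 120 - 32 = 20*b^2 - 104*b - 252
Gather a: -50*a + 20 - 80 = -50*a - 60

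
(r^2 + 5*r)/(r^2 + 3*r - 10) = r/(r - 2)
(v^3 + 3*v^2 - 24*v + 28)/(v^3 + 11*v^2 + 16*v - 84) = (v - 2)/(v + 6)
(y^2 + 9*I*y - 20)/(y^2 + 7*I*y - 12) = (y + 5*I)/(y + 3*I)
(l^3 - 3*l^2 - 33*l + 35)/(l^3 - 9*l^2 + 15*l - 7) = (l + 5)/(l - 1)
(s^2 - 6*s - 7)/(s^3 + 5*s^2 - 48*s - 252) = (s + 1)/(s^2 + 12*s + 36)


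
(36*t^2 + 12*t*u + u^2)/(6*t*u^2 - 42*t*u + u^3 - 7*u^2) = (6*t + u)/(u*(u - 7))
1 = 1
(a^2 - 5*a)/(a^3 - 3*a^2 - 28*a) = (5 - a)/(-a^2 + 3*a + 28)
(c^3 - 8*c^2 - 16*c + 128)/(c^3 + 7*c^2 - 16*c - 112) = (c - 8)/(c + 7)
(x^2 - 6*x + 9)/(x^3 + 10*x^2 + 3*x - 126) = (x - 3)/(x^2 + 13*x + 42)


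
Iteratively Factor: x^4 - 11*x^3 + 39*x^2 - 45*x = (x - 3)*(x^3 - 8*x^2 + 15*x) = (x - 5)*(x - 3)*(x^2 - 3*x) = (x - 5)*(x - 3)^2*(x)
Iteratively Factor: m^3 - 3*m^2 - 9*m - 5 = (m + 1)*(m^2 - 4*m - 5) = (m + 1)^2*(m - 5)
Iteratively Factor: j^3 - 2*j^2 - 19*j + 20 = (j + 4)*(j^2 - 6*j + 5) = (j - 1)*(j + 4)*(j - 5)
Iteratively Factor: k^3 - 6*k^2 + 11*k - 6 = (k - 2)*(k^2 - 4*k + 3) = (k - 2)*(k - 1)*(k - 3)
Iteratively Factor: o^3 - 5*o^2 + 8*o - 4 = (o - 2)*(o^2 - 3*o + 2) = (o - 2)*(o - 1)*(o - 2)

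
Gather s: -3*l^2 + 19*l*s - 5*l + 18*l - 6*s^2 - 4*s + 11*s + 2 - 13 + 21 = -3*l^2 + 13*l - 6*s^2 + s*(19*l + 7) + 10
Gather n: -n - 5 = -n - 5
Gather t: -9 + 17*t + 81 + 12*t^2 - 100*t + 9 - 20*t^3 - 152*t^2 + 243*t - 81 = -20*t^3 - 140*t^2 + 160*t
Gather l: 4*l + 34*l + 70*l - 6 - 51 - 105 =108*l - 162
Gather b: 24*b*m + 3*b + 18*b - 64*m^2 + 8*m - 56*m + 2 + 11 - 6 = b*(24*m + 21) - 64*m^2 - 48*m + 7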